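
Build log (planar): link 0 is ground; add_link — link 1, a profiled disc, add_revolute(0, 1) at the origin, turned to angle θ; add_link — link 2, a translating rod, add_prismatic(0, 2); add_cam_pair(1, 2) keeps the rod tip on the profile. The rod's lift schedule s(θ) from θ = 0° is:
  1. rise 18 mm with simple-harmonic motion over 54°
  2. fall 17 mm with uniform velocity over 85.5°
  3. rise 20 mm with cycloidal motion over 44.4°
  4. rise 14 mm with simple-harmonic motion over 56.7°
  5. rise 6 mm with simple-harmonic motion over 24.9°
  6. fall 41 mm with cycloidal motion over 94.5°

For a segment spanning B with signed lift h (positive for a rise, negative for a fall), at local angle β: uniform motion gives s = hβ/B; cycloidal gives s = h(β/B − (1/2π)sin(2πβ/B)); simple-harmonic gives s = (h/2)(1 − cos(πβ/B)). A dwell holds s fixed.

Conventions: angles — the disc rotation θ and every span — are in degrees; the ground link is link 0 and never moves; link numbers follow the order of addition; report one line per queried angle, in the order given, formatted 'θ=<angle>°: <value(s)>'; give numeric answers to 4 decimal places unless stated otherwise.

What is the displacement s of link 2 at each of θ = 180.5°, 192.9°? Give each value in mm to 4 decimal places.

seg 1 [0°–54°] simple-harmonic, h=18: full span → s += 18 → s = 18.0000
seg 2 [54°–139.5°] uniform, h=-17: full span → s += -17 → s = 1.0000
seg 3 [139.5°–183.9°] cycloidal, h=20: θ=180.5° here. β=41, B=44.4. 20·(0.9234 − sin(2π·0.9234)/(2π)) = 19.9416 → s = 20.9416
seg 3 [139.5°–183.9°] cycloidal, h=20: full span → s += 20 → s = 21.0000
seg 4 [183.9°–240.6°] simple-harmonic, h=14: θ=192.9° here. β=9, B=56.7. 14/2·(1 − cos(π·0.1587)) = 0.8524 → s = 21.8524

θ=180.5°: 20.9416
θ=192.9°: 21.8524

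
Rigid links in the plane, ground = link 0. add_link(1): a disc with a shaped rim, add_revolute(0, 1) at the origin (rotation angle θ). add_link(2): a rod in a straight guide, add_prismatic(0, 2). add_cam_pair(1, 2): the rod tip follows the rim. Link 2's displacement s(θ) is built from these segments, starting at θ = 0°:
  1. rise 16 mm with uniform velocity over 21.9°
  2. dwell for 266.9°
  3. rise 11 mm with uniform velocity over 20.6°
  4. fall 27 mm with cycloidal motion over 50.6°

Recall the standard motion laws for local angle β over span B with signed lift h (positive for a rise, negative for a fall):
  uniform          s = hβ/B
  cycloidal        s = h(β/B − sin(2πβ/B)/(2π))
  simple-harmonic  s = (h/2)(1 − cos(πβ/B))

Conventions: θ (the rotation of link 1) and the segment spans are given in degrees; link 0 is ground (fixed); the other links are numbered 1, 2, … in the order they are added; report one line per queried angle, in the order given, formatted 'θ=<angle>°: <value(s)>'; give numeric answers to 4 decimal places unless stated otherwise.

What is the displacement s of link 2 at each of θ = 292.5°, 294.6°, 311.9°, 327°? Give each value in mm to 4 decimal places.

segment 1 (0° to 21.9°, uniform, h = 16) is passed completely: s = 0.0000 + (16) = 16.0000
segment 2 (21.9° to 288.8°, dwell): s unchanged at 16.0000
θ = 292.5° falls in segment 3 (288.8° to 309.4°, uniform, h = 11): β = 292.5 − 288.8 = 3.7°, B = 20.6°; Δs = 11·3.7/20.6 = 1.9757; s = 16.0000 + 1.9757 = 17.9757
θ = 294.6° falls in segment 3 (288.8° to 309.4°, uniform, h = 11): β = 294.6 − 288.8 = 5.8°, B = 20.6°; Δs = 11·5.8/20.6 = 3.0971; s = 16.0000 + 3.0971 = 19.0971
segment 3 (288.8° to 309.4°, uniform, h = 11) is passed completely: s = 16.0000 + (11) = 27.0000
θ = 311.9° falls in segment 4 (309.4° to 360°, cycloidal, h = -27): β = 311.9 − 309.4 = 2.5°, B = 50.6°; Δs = -27·(0.0494 − sin(2π·0.0494)/(2π)) = -0.0213; s = 27.0000 − 0.0213 = 26.9787
θ = 327° falls in segment 4 (309.4° to 360°, cycloidal, h = -27): β = 327 − 309.4 = 17.6°, B = 50.6°; Δs = -27·(0.3478 − sin(2π·0.3478)/(2π)) = -5.8806; s = 27.0000 − 5.8806 = 21.1194

θ=292.5°: 17.9757
θ=294.6°: 19.0971
θ=311.9°: 26.9787
θ=327°: 21.1194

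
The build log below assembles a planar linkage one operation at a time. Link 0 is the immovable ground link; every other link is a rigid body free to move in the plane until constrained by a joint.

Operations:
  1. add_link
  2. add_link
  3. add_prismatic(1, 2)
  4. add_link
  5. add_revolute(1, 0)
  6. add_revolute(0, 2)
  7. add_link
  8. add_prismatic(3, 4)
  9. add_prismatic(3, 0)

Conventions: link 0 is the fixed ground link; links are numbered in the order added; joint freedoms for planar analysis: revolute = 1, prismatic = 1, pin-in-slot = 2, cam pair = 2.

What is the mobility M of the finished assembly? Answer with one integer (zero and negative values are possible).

ground; <1,0,0>
#1 <2,0,0>
#2 <3,0,0>
P:1↔2 J1 <3,1,0>
#3 <4,1,0>
R:1↔0 J1 <4,2,0>
R:0↔2 J1 <4,3,0>
#4 <5,3,0>
P:3↔4 J1 <5,4,0>
P:3↔0 J1 <5,5,0>
3×4 − 2×5 − 1×0 = 2

M = 2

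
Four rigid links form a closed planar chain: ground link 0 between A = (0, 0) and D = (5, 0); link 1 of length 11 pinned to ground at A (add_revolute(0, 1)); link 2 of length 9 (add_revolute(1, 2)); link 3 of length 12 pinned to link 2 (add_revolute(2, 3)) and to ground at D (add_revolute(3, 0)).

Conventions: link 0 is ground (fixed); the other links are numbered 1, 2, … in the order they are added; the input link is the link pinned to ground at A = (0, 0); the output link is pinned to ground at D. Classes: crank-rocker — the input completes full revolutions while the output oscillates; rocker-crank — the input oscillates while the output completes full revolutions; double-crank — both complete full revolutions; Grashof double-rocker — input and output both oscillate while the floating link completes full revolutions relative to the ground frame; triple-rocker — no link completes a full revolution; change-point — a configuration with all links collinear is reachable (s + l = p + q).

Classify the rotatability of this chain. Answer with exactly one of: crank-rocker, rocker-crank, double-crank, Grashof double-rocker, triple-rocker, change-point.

lengths: ground=5, input=11, coupler=9, output=12
sorted: s=5 (shortest), l=12 (longest), p+q=20
s + l = 17 vs p + q = 20
s + l < p + q (Grashof) with shortest = ground link → double-crank

double-crank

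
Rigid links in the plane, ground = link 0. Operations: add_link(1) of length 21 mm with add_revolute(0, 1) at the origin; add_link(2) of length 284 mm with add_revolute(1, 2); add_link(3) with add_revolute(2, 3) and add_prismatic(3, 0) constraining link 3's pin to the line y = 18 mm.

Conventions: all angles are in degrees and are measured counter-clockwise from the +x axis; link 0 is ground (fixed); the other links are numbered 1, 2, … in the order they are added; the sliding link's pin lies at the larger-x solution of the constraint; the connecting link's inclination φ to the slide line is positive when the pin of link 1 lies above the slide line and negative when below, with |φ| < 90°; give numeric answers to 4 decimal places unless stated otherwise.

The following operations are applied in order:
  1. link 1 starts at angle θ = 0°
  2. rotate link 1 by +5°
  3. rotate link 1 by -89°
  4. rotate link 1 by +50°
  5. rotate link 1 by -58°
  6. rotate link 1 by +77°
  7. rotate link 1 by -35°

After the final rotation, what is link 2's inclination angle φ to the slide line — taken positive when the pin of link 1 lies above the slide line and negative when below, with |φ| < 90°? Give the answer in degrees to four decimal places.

geometry: r = 21 mm, L = 284 mm, e = 18 mm; θ starts at 0°
rotate link 1 by +5°: θ ← 0° +5° = 5°
rotate link 1 by -89°: θ ← 5° -89° = -84°
rotate link 1 by +50°: θ ← -84° +50° = -34°
rotate link 1 by -58°: θ ← -34° -58° = -92°
rotate link 1 by +77°: θ ← -92° +77° = -15°
rotate link 1 by -35°: θ ← -15° -35° = -50°
h = r sin θ − e = -16.086933 − 18 = -34.086933
sin φ = h / L = -34.086933 / 284 = -0.12002441
φ = arcsin(-0.12002441) = -6.893512°

-6.8935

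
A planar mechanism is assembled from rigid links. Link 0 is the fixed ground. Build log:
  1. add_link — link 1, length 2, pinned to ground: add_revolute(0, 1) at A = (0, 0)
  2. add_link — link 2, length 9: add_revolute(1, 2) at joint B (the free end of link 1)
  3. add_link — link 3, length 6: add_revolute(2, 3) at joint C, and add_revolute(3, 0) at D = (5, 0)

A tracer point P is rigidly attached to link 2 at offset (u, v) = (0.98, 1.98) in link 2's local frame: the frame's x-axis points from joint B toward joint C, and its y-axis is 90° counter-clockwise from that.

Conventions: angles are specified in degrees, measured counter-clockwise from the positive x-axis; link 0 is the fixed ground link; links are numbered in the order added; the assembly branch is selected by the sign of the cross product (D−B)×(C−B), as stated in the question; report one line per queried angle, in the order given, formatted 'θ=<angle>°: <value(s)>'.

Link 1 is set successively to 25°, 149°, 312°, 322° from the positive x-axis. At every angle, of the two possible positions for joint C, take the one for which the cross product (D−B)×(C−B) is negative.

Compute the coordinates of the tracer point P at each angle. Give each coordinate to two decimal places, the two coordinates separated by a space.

A=(0,0), D=(5.00,0)
θ=25°: B = A + 2.00·(cos25°, sin25°) = (1.8126, 0.8452)
θ=25°: |BD| = 3.2976
θ=25°: circle(B,9.00) ∩ circle(D,6.00): a=8.4720, h=3.0372
θ=25°:   candidates: C₊=(10.7801,1.6094) cross=10.015; C₋=(9.2231,-4.2621) cross=-10.015
θ=25°:   branch - wants cross < 0 → take C=(9.2231,-4.2621) (cross=-10.015)
θ=25°: ex = (C−B)/|BC| = (0.8234,-0.5675); ey = (0.5675,0.8234)
θ=25°: P = B + 0.98·ex + 1.98·ey = (3.7431,1.9194)
θ=149°: B = A + 2.00·(cos149°, sin149°) = (-1.7143, 1.0301)
θ=149°: |BD| = 6.7929
θ=149°: circle(B,9.00) ∩ circle(D,6.00): a=6.7087, h=5.9994
θ=149°:   candidates: C₊=(5.8266,5.9428) cross=40.753; C₋=(4.0071,-5.9173) cross=-40.753
θ=149°:   branch - wants cross < 0 → take C=(4.0071,-5.9173) (cross=-40.753)
θ=149°: ex = (C−B)/|BC| = (0.6357,-0.7719); ey = (0.7719,0.6357)
θ=149°: P = B + 0.98·ex + 1.98·ey = (0.4371,1.5323)
θ=312°: B = A + 2.00·(cos312°, sin312°) = (1.3383, -1.4863)
θ=312°: |BD| = 3.9519
θ=312°: circle(B,9.00) ∩ circle(D,6.00): a=7.6694, h=4.7095
θ=312°:   candidates: C₊=(6.6734,5.7619) cross=18.612; C₋=(10.2158,-2.9656) cross=-18.612
θ=312°:   branch - wants cross < 0 → take C=(10.2158,-2.9656) (cross=-18.612)
θ=312°: ex = (C−B)/|BC| = (0.9864,-0.1644); ey = (0.1644,0.9864)
θ=312°: P = B + 0.98·ex + 1.98·ey = (2.6304,0.3057)
θ=322°: B = A + 2.00·(cos322°, sin322°) = (1.5760, -1.2313)
θ=322°: |BD| = 3.6387
θ=322°: circle(B,9.00) ∩ circle(D,6.00): a=8.0029, h=4.1174
θ=322°:   candidates: C₊=(7.7135,5.3514) cross=14.982; C₋=(10.5001,-2.3976) cross=-14.982
θ=322°:   branch - wants cross < 0 → take C=(10.5001,-2.3976) (cross=-14.982)
θ=322°: ex = (C−B)/|BC| = (0.9916,-0.1296); ey = (0.1296,0.9916)
θ=322°: P = B + 0.98·ex + 1.98·ey = (2.8043,0.6050)

θ=25°: 3.74 1.92
θ=149°: 0.44 1.53
θ=312°: 2.63 0.31
θ=322°: 2.80 0.60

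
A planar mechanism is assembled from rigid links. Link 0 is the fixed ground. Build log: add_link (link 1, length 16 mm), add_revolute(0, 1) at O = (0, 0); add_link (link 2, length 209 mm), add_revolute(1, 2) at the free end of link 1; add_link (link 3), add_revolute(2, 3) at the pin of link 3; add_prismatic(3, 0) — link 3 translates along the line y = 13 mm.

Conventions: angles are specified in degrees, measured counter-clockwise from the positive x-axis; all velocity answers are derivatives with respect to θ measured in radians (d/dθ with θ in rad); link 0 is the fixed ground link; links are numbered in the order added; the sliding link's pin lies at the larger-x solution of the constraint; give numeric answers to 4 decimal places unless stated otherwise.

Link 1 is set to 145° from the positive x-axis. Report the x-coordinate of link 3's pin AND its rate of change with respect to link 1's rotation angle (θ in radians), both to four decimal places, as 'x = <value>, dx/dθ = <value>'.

geometry: r = 16 mm, L = 209 mm, e = 13 mm
crank pin P = (r cos θ, r sin θ) = (-13.106433, 9.177223)
h = r sin θ − e = 9.177223 − 13 = -3.822777
x = r cos θ + √(L² − h²) = -13.106433 + 208.965036 = 195.858604
dx/dθ = −r sin θ − h·r cos θ/√(L² − h²) (θ in radians; h = -3.822777) = -9.416990

x = 195.8586, dx/dθ = -9.4170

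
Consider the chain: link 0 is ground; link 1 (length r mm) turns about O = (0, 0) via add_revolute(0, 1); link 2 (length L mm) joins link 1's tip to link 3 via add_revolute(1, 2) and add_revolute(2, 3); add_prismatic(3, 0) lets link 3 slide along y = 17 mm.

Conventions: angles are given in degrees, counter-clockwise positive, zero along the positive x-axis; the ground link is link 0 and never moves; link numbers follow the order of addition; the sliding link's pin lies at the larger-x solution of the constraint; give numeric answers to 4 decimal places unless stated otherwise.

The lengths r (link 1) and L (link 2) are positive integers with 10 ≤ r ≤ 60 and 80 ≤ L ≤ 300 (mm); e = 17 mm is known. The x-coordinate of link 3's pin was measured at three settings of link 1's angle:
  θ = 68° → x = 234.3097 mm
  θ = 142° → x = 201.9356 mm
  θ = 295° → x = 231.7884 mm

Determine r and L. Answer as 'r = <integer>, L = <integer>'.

constraint per measurement: (x − r cos θ)² + (r sin θ − e)² = L²
subtracting the θ₁ and θ₂ equations cancels the r² and L² terms:
r = (x₁² − x₂²) / (2[(x₁cos θ₁ + e sin θ₁) − (x₂cos θ₂ + e sin θ₂)]) = 28.0000 → r = 28
L² = (x₁ − r cos θ₁)² + (r sin θ₁ − e)² = 50176.0148 → L = 224.0000 → L = 224
check at θ₃=295°: x = 231.7884 (printed 231.7884) ✓

r = 28, L = 224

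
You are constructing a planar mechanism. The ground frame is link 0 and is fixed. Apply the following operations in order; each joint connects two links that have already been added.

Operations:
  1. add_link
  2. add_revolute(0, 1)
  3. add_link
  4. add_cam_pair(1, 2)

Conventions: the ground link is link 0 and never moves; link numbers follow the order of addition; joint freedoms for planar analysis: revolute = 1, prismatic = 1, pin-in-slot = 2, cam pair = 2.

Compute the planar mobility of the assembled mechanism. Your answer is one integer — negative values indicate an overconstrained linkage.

link 0 = ground. State L|J1|J2 = 1|0|0
+link1  2|0|0
R(0,1) f=1→J1  2|1|0
+link2  3|1|0
C(1,2) f=2→J2  3|1|1
M = 3(3−1)−2·1−1 = 6−2−1 = 3

M = 3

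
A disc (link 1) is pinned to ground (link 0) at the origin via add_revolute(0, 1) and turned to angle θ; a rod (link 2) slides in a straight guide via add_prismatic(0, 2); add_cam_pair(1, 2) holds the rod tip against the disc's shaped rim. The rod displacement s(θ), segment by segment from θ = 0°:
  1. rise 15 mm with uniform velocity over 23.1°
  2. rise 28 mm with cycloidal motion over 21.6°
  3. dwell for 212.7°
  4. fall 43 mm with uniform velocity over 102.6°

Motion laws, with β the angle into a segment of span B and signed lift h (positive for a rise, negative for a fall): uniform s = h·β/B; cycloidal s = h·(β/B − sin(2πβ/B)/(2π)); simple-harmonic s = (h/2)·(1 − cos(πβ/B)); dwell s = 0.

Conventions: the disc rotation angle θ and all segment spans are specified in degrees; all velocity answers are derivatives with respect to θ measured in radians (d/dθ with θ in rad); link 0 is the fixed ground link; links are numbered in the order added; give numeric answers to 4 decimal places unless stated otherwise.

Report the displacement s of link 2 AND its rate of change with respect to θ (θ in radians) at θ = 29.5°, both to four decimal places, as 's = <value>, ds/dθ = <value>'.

segment 1 (0° to 23.1°, uniform, h = 15) is passed completely: s = 0.0000 + (15) = 15.0000
θ = 29.5° falls in segment 2 (23.1° to 44.7°, cycloidal, h = 28): β = 29.5 − 23.1 = 6.4°, B = 21.6°; Δs = 28·(0.2963 − sin(2π·0.2963)/(2π)) = 4.0272; s = 15.0000 + 4.0272 = 19.0272
velocity in seg [23.1°–44.7°] (cycloidal), θ in radians: β = 6.4° = 0.1117 rad, B = 21.6° = 0.3770 rad; ds/dθ = (h/B)(1 − cos(2πβ/B)) = (28/0.3770)(1 − cos(2π·0.2963)) = 95.573844 mm/rad

s = 19.0272, ds/dθ = 95.5738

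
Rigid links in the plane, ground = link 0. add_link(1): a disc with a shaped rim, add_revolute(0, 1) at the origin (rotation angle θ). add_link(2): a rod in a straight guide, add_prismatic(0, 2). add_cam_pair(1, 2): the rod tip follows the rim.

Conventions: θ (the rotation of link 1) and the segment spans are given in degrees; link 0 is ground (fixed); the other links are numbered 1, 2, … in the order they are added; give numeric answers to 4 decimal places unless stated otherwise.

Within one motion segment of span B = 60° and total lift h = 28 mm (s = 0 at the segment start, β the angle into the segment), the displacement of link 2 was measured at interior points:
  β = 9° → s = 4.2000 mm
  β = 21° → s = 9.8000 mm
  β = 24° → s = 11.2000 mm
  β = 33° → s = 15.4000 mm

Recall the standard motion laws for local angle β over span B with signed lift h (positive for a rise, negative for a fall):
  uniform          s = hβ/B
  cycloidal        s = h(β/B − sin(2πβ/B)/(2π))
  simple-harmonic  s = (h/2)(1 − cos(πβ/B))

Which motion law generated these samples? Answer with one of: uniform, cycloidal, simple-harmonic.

candidates at β/B = r: uniform s = h·r (linear in β); cycloidal s = h·(r − sin(2πr)/(2π)); simple-harmonic s = (h/2)(1 − cos(πr))
β=9°: printed 4.2000 | uniform 4.2000, cycloidal 0.5947, simple-harmonic 1.5259
β=21°: printed 9.8000 | uniform 9.8000, cycloidal 6.1947, simple-harmonic 7.6441
β=24°: printed 11.2000 | uniform 11.2000, cycloidal 8.5806, simple-harmonic 9.6738
β=33°: printed 15.4000 | uniform 15.4000, cycloidal 16.7771, simple-harmonic 16.1901
only one law matches every sample → uniform

uniform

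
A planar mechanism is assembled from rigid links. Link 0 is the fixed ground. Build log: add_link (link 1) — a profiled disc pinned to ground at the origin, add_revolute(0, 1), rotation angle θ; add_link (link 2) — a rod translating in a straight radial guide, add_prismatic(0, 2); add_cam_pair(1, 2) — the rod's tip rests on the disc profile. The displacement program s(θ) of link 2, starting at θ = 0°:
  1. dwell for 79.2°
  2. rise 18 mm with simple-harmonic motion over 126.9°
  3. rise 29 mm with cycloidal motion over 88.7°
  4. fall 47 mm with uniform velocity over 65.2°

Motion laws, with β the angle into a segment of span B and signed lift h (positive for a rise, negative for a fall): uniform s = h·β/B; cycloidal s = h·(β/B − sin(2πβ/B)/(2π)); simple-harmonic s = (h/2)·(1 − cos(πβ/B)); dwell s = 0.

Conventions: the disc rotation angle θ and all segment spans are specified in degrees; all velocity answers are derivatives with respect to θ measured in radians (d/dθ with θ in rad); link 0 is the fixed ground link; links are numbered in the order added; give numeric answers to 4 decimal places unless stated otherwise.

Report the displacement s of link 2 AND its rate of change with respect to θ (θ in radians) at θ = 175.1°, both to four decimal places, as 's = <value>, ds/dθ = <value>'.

seg 1 [0°–79.2°] dwell: s stays 0.0000
seg 2 [79.2°–206.1°] simple-harmonic, h=18: θ=175.1° here. β=95.9, B=126.9. 18/2·(1 − cos(π·0.7557)) = 15.4772 → s = 15.4772
velocity in seg [79.2°–206.1°] (simple-harmonic), θ in radians: β = 95.9° = 1.6738 rad, B = 126.9° = 2.2148 rad; ds/dθ = (πh/(2B)) sin(πβ/B) = (π·18/(2·2.2148)) sin(π·0.7557) = 8.863431 mm/rad

s = 15.4772, ds/dθ = 8.8634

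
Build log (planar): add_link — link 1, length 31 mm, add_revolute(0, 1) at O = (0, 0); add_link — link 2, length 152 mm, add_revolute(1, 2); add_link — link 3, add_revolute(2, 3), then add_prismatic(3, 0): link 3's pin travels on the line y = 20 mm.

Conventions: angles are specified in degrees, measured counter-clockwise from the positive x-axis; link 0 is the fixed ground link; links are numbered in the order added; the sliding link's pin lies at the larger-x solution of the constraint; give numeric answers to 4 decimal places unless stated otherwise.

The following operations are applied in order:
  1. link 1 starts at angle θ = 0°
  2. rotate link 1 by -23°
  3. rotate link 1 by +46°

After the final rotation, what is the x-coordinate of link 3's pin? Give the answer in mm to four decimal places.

geometry: r = 31 mm, L = 152 mm, e = 20 mm; θ starts at 0°
rotate link 1 by -23°: θ ← 0° -23° = -23°
rotate link 1 by +46°: θ ← -23° +46° = 23°
crank pin P = (r cos θ, r sin θ) = (28.535650, 12.112665)
h = r sin θ − e = 12.112665 − 20 = -7.887335
x = r cos θ + √(L² − h²) = 28.535650 + 151.795224 = 180.330874

180.3309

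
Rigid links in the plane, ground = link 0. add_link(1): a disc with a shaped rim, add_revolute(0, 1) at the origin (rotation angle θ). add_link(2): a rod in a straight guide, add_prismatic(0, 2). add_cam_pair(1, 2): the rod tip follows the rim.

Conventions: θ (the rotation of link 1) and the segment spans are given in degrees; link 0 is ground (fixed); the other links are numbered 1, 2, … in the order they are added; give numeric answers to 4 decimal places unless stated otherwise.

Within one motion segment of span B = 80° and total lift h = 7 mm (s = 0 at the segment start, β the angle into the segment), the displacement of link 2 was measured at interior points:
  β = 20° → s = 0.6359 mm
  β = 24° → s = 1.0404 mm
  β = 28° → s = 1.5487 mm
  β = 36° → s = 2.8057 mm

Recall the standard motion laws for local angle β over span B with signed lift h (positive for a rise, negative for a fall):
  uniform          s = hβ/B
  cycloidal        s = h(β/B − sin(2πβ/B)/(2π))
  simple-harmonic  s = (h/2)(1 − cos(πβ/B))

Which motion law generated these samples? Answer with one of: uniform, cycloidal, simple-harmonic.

candidates at β/B = r: uniform s = h·r (linear in β); cycloidal s = h·(r − sin(2πr)/(2π)); simple-harmonic s = (h/2)(1 − cos(πr))
β=20°: printed 0.6359 | uniform 1.7500, cycloidal 0.6359, simple-harmonic 1.0251
β=24°: printed 1.0404 | uniform 2.1000, cycloidal 1.0404, simple-harmonic 1.4428
β=28°: printed 1.5487 | uniform 2.4500, cycloidal 1.5487, simple-harmonic 1.9110
β=36°: printed 2.8057 | uniform 3.1500, cycloidal 2.8057, simple-harmonic 2.9525
only one law matches every sample → cycloidal

cycloidal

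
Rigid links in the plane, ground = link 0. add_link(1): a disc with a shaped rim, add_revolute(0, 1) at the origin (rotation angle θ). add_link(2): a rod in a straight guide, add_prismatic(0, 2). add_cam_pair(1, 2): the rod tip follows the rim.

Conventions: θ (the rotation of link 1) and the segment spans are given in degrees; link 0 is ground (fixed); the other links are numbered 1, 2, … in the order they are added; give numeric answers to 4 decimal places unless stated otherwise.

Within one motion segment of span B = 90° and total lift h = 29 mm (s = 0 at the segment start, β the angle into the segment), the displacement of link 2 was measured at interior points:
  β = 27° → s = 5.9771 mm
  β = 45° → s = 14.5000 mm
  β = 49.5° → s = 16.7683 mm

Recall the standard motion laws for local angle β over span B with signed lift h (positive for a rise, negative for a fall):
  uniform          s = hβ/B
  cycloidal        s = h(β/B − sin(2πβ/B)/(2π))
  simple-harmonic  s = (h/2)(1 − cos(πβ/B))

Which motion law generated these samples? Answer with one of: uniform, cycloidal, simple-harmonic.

candidates at β/B = r: uniform s = h·r (linear in β); cycloidal s = h·(r − sin(2πr)/(2π)); simple-harmonic s = (h/2)(1 − cos(πr))
β=27°: printed 5.9771 | uniform 8.7000, cycloidal 4.3104, simple-harmonic 5.9771
β=45°: printed 14.5000 | uniform 14.5000, cycloidal 14.5000, simple-harmonic 14.5000
β=49.5°: printed 16.7683 | uniform 15.9500, cycloidal 17.3763, simple-harmonic 16.7683
only one law matches every sample → simple-harmonic

simple-harmonic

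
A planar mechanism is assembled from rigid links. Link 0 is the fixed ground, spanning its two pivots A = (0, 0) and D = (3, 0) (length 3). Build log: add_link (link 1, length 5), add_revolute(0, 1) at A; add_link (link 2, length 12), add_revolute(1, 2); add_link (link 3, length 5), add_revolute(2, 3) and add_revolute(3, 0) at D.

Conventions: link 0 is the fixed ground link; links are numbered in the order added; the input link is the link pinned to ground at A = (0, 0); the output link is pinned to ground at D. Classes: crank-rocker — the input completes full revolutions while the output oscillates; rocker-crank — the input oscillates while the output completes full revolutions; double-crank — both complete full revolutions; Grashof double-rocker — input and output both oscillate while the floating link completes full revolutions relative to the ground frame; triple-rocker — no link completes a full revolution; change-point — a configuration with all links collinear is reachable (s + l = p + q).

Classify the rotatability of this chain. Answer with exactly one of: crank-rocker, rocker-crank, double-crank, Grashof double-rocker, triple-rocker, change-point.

lengths: ground=3, input=5, coupler=12, output=5
sorted: s=3 (shortest), l=12 (longest), p+q=10
s + l = 15 vs p + q = 10
s + l > p + q → non-Grashof → no link fully rotates → triple-rocker

triple-rocker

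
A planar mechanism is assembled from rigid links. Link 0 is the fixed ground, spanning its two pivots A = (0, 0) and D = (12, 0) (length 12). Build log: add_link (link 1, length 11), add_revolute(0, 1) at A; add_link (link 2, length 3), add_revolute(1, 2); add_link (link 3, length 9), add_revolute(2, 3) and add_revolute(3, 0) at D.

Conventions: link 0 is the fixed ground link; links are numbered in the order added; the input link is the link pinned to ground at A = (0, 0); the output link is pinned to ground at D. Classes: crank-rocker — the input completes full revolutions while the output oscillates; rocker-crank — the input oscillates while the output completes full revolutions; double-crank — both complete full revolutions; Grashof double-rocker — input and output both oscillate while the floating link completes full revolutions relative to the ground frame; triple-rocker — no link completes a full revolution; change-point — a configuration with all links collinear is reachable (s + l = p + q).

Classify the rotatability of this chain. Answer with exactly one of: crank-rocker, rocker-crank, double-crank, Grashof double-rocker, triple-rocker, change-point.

lengths: ground=12, input=11, coupler=3, output=9
sorted: s=3 (shortest), l=12 (longest), p+q=20
s + l = 15 vs p + q = 20
s + l < p + q (Grashof) with shortest = coupler link → Grashof double-rocker

Grashof double-rocker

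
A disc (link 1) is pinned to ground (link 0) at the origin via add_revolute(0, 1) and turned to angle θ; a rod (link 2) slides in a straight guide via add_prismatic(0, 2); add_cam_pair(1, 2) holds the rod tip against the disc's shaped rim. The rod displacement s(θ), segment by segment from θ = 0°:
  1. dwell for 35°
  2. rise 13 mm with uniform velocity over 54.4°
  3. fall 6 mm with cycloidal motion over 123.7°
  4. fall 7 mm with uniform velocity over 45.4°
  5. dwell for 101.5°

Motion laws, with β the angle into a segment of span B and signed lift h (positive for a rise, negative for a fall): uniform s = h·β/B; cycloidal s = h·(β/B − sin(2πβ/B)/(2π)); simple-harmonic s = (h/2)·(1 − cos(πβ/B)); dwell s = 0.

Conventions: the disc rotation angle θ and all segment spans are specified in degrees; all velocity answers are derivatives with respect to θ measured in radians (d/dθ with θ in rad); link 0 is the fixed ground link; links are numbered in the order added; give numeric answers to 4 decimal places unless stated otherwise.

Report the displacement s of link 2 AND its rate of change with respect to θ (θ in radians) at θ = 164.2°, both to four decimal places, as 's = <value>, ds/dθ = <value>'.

segment 1 (0° to 35°, dwell): s unchanged at 0.0000
segment 2 (35° to 89.4°, uniform, h = 13) is passed completely: s = 0.0000 + (13) = 13.0000
θ = 164.2° falls in segment 3 (89.4° to 213.1°, cycloidal, h = -6): β = 164.2 − 89.4 = 74.8°, B = 123.7°; Δs = -6·(0.6047 − sin(2π·0.6047)/(2π)) = -4.2119; s = 13.0000 − 4.2119 = 8.7881
velocity in seg [89.4°–213.1°] (cycloidal), θ in radians: β = 74.8° = 1.3055 rad, B = 123.7° = 2.1590 rad; ds/dθ = (h/B)(1 − cos(2πβ/B)) = ((-6)/2.1590)(1 − cos(2π·0.6047)) = -4.978347 mm/rad

s = 8.7881, ds/dθ = -4.9783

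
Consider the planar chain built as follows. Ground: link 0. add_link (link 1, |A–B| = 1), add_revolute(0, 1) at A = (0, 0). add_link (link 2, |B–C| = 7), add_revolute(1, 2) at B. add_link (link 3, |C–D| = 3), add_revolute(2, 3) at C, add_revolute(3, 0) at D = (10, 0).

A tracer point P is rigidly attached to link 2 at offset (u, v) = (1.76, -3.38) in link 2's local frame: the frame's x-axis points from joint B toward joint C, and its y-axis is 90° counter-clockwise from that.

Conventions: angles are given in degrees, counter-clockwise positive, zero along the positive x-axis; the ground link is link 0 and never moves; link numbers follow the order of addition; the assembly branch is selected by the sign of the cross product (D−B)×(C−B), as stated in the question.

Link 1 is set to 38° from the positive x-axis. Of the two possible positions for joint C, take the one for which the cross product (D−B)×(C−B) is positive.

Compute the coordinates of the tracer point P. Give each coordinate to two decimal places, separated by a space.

A=(0,0), D=(10.00,0)
B = A + 1.00·(cos38°, sin38°) = (0.7880, 0.6157)
|BD| = 9.2325
circle(B,7.00) ∩ circle(D,3.00): a=6.7825, h=1.7313
  candidates: C₊=(7.6709,1.8908) cross=15.984; C₋=(7.4400,-1.5641) cross=-15.984
  branch + wants cross > 0 → take C=(7.6709,1.8908) (cross=15.984)
ex = (C−B)/|BC| = (0.9833,0.1822); ey = (-0.1822,0.9833)
P = B + 1.76·ex + -3.38·ey = (3.1343,-2.3872)

3.13 -2.39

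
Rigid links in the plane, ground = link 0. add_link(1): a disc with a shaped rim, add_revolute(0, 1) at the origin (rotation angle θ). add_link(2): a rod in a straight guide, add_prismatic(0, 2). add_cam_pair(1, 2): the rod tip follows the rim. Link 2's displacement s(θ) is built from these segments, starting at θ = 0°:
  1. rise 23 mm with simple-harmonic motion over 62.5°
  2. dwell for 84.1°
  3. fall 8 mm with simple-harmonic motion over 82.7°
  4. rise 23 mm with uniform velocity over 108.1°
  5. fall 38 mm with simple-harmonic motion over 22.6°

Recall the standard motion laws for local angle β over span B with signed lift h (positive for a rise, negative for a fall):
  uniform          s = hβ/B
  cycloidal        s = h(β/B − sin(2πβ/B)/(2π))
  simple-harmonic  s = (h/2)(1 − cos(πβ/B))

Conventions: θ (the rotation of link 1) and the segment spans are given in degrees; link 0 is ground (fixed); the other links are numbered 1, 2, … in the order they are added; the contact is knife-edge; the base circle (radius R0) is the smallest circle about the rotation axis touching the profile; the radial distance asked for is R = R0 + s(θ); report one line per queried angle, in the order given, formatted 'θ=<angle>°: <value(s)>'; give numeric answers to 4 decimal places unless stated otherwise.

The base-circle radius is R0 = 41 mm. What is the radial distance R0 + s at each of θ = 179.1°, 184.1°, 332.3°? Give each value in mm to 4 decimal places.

segment 1 (0° to 62.5°, simple-harmonic, h = 23) is passed completely: s = 0.0000 + (23) = 23.0000
segment 2 (62.5° to 146.6°, dwell): s unchanged at 23.0000
θ = 179.1° falls in segment 3 (146.6° to 229.3°, simple-harmonic, h = -8): β = 179.1 − 146.6 = 32.5°, B = 82.7°; Δs = -8/2·(1 − cos(π·0.3930)) = -2.6804; s = 23.0000 − 2.6804 = 20.3196
θ = 184.1° falls in segment 3 (146.6° to 229.3°, simple-harmonic, h = -8): β = 184.1 − 146.6 = 37.5°, B = 82.7°; Δs = -8/2·(1 − cos(π·0.4534)) = -3.4171; s = 23.0000 − 3.4171 = 19.5829
segment 3 (146.6° to 229.3°, simple-harmonic, h = -8) is passed completely: s = 23.0000 + (-8) = 15.0000
θ = 332.3° falls in segment 4 (229.3° to 337.4°, uniform, h = 23): β = 332.3 − 229.3 = 103°, B = 108.1°; Δs = 23·103/108.1 = 21.9149; s = 15.0000 + 21.9149 = 36.9149
θ=179.1°: R = R0 + s = 41 + 20.3196 = 61.3196
θ=184.1°: R = R0 + s = 41 + 19.5829 = 60.5829
θ=332.3°: R = R0 + s = 41 + 36.9149 = 77.9149

θ=179.1°: 61.3196
θ=184.1°: 60.5829
θ=332.3°: 77.9149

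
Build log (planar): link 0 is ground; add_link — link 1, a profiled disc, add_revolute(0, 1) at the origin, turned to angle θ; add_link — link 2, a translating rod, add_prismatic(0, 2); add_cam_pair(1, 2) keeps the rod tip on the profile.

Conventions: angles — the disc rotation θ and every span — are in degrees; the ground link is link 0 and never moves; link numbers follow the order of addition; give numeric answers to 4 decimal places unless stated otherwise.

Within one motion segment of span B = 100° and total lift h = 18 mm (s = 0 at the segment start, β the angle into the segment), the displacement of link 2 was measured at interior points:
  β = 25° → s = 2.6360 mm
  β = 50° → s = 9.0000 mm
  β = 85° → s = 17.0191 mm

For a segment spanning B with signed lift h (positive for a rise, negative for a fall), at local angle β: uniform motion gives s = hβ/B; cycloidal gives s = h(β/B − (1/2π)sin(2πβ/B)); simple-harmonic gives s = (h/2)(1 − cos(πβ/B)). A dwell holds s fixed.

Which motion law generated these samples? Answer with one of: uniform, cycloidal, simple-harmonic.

candidates at β/B = r: uniform s = h·r (linear in β); cycloidal s = h·(r − sin(2πr)/(2π)); simple-harmonic s = (h/2)(1 − cos(πr))
β=25°: printed 2.6360 | uniform 4.5000, cycloidal 1.6352, simple-harmonic 2.6360
β=50°: printed 9.0000 | uniform 9.0000, cycloidal 9.0000, simple-harmonic 9.0000
β=85°: printed 17.0191 | uniform 15.3000, cycloidal 17.6177, simple-harmonic 17.0191
only one law matches every sample → simple-harmonic

simple-harmonic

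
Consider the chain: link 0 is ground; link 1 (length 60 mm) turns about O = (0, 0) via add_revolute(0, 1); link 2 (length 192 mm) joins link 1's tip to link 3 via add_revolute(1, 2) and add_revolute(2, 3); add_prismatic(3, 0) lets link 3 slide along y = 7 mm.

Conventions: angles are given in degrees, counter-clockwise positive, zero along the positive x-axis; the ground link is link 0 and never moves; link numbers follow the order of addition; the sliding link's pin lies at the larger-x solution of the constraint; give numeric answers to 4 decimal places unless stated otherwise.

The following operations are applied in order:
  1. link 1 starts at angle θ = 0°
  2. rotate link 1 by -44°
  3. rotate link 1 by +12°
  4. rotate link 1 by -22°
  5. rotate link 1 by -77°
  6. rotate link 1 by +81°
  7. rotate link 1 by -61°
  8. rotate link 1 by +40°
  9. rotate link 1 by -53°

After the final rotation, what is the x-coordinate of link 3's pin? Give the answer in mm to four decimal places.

geometry: r = 60 mm, L = 192 mm, e = 7 mm; θ starts at 0°
rotate link 1 by -44°: θ ← 0° -44° = -44°
rotate link 1 by +12°: θ ← -44° +12° = -32°
rotate link 1 by -22°: θ ← -32° -22° = -54°
rotate link 1 by -77°: θ ← -54° -77° = -131°
rotate link 1 by +81°: θ ← -131° +81° = -50°
rotate link 1 by -61°: θ ← -50° -61° = -111°
rotate link 1 by +40°: θ ← -111° +40° = -71°
rotate link 1 by -53°: θ ← -71° -53° = -124°
crank pin P = (r cos θ, r sin θ) = (-33.551574, -49.742254)
h = r sin θ − e = -49.742254 − 7 = -56.742254
x = r cos θ + √(L² − h²) = -33.551574 + 183.423871 = 149.872297

149.8723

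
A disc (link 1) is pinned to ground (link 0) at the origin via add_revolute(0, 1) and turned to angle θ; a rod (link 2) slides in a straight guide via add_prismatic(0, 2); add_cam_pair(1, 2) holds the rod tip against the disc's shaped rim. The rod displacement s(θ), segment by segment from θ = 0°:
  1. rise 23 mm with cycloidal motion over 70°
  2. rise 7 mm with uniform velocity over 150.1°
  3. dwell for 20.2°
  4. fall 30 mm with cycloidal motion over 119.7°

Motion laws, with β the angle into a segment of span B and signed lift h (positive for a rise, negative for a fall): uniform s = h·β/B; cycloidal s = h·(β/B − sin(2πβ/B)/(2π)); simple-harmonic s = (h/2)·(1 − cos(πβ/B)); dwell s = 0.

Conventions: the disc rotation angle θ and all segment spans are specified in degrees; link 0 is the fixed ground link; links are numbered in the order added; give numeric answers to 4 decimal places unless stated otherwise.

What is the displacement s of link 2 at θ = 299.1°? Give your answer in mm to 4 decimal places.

segment 1 (0° to 70°, cycloidal, h = 23) is passed completely: s = 0.0000 + (23) = 23.0000
segment 2 (70° to 220.1°, uniform, h = 7) is passed completely: s = 23.0000 + (7) = 30.0000
segment 3 (220.1° to 240.3°, dwell): s unchanged at 30.0000
θ = 299.1° falls in segment 4 (240.3° to 360°, cycloidal, h = -30): β = 299.1 − 240.3 = 58.8°, B = 119.7°; Δs = -30·(0.4912 − sin(2π·0.4912)/(2π)) = -14.4738; s = 30.0000 − 14.4738 = 15.5262

15.5262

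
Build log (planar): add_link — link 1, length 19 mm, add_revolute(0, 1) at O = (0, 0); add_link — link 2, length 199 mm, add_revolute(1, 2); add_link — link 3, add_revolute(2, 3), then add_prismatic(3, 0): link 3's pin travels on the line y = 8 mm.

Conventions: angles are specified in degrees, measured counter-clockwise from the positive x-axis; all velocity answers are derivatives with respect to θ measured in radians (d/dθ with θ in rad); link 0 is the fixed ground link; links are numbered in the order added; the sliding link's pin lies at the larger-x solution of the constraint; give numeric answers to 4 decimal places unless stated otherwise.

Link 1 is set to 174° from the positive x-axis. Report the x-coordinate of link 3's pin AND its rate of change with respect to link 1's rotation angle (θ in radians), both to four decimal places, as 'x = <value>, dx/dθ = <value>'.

geometry: r = 19 mm, L = 199 mm, e = 8 mm
crank pin P = (r cos θ, r sin θ) = (-18.895916, 1.986041)
h = r sin θ − e = 1.986041 − 8 = -6.013959
x = r cos θ + √(L² − h²) = -18.895916 + 198.909106 = 180.013190
dx/dθ = −r sin θ − h·r cos θ/√(L² − h²) (θ in radians; h = -6.013959) = -2.557353

x = 180.0132, dx/dθ = -2.5574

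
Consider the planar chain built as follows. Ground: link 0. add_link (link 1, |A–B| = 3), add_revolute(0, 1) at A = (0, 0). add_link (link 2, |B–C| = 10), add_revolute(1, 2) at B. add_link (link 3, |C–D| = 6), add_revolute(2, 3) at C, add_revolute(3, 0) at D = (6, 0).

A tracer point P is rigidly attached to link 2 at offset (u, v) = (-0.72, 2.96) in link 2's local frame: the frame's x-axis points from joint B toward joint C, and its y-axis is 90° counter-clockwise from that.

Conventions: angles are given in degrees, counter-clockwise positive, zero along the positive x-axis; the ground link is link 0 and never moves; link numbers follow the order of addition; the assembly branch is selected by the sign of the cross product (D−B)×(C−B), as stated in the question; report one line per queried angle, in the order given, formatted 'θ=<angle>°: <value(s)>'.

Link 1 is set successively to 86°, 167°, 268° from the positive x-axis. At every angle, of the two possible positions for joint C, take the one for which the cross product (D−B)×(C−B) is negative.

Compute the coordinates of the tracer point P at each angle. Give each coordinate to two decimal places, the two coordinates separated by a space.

A=(0,0), D=(6.00,0)
θ=86°: B = A + 3.00·(cos86°, sin86°) = (0.2093, 2.9927)
θ=86°: |BD| = 6.5183
θ=86°: circle(B,10.00) ∩ circle(D,6.00): a=8.1684, h=5.7686
θ=86°:   candidates: C₊=(10.1144,4.3672) cross=37.602; C₋=(4.8174,-5.8823) cross=-37.602
θ=86°:   branch - wants cross < 0 → take C=(4.8174,-5.8823) (cross=-37.602)
θ=86°: ex = (C−B)/|BC| = (0.4608,-0.8875); ey = (0.8875,0.4608)
θ=86°: P = B + -0.72·ex + 2.96·ey = (2.5045,4.9957)
θ=167°: B = A + 3.00·(cos167°, sin167°) = (-2.9231, 0.6749)
θ=167°: |BD| = 8.9486
θ=167°: circle(B,10.00) ∩ circle(D,6.00): a=8.0503, h=5.9324
θ=167°:   candidates: C₊=(5.5516,5.9832) cross=53.086; C₋=(4.6569,-5.8477) cross=-53.086
θ=167°:   branch - wants cross < 0 → take C=(4.6569,-5.8477) (cross=-53.086)
θ=167°: ex = (C−B)/|BC| = (0.7580,-0.6523); ey = (0.6523,0.7580)
θ=167°: P = B + -0.72·ex + 2.96·ey = (-1.5382,3.3881)
θ=268°: B = A + 3.00·(cos268°, sin268°) = (-0.1047, -2.9982)
θ=268°: |BD| = 6.8012
θ=268°: circle(B,10.00) ∩ circle(D,6.00): a=8.1057, h=5.8565
θ=268°:   candidates: C₊=(4.5891,5.8318) cross=39.831; C₋=(9.7526,-4.6817) cross=-39.831
θ=268°:   branch - wants cross < 0 → take C=(9.7526,-4.6817) (cross=-39.831)
θ=268°: ex = (C−B)/|BC| = (0.9857,-0.1684); ey = (0.1684,0.9857)
θ=268°: P = B + -0.72·ex + 2.96·ey = (-0.3161,0.0408)

θ=86°: 2.50 5.00
θ=167°: -1.54 3.39
θ=268°: -0.32 0.04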